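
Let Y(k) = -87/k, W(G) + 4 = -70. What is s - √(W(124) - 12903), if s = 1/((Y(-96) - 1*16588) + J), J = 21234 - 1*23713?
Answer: -32/610115 - I*√12977 ≈ -5.2449e-5 - 113.92*I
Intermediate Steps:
W(G) = -74 (W(G) = -4 - 70 = -74)
J = -2479 (J = 21234 - 23713 = -2479)
s = -32/610115 (s = 1/((-87/(-96) - 1*16588) - 2479) = 1/((-87*(-1/96) - 16588) - 2479) = 1/((29/32 - 16588) - 2479) = 1/(-530787/32 - 2479) = 1/(-610115/32) = -32/610115 ≈ -5.2449e-5)
s - √(W(124) - 12903) = -32/610115 - √(-74 - 12903) = -32/610115 - √(-12977) = -32/610115 - I*√12977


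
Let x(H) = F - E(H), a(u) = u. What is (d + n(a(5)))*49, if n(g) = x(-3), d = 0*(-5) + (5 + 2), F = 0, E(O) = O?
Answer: 490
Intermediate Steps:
d = 7 (d = 0 + 7 = 7)
x(H) = -H (x(H) = 0 - H = -H)
n(g) = 3 (n(g) = -1*(-3) = 3)
(d + n(a(5)))*49 = (7 + 3)*49 = 10*49 = 490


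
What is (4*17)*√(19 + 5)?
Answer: 136*√6 ≈ 333.13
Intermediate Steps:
(4*17)*√(19 + 5) = 68*√24 = 68*(2*√6) = 136*√6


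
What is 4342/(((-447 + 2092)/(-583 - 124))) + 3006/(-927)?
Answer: -45248316/24205 ≈ -1869.4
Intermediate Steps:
4342/(((-447 + 2092)/(-583 - 124))) + 3006/(-927) = 4342/((1645/(-707))) + 3006*(-1/927) = 4342/((1645*(-1/707))) - 334/103 = 4342/(-235/101) - 334/103 = 4342*(-101/235) - 334/103 = -438542/235 - 334/103 = -45248316/24205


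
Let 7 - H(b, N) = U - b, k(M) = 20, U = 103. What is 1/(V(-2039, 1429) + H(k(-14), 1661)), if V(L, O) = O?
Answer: 1/1353 ≈ 0.00073910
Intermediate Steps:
H(b, N) = -96 + b (H(b, N) = 7 - (103 - b) = 7 + (-103 + b) = -96 + b)
1/(V(-2039, 1429) + H(k(-14), 1661)) = 1/(1429 + (-96 + 20)) = 1/(1429 - 76) = 1/1353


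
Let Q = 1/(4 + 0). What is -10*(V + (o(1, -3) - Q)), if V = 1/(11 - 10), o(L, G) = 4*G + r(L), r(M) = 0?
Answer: 225/2 ≈ 112.50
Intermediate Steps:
Q = ¼ (Q = 1/4 = ¼ ≈ 0.25000)
o(L, G) = 4*G (o(L, G) = 4*G + 0 = 4*G)
V = 1 (V = 1/1 = 1)
-10*(V + (o(1, -3) - Q)) = -10*(1 + (4*(-3) - 1*¼)) = -10*(1 + (-12 - ¼)) = -10*(1 - 49/4) = -10*(-45/4) = 225/2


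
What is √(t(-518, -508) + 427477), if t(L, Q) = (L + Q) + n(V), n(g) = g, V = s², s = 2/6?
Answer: 2*√959515/3 ≈ 653.03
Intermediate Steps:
s = ⅓ (s = 2*(⅙) = ⅓ ≈ 0.33333)
V = ⅑ (V = (⅓)² = ⅑ ≈ 0.11111)
t(L, Q) = ⅑ + L + Q (t(L, Q) = (L + Q) + ⅑ = ⅑ + L + Q)
√(t(-518, -508) + 427477) = √((⅑ - 518 - 508) + 427477) = √(-9233/9 + 427477) = √(3838060/9) = 2*√959515/3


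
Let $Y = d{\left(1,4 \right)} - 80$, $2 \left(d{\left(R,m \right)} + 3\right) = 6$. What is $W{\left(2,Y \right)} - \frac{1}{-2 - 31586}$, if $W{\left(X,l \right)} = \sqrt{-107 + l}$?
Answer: $\frac{1}{31588} + i \sqrt{187} \approx 3.1658 \cdot 10^{-5} + 13.675 i$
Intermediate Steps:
$d{\left(R,m \right)} = 0$ ($d{\left(R,m \right)} = -3 + \frac{1}{2} \cdot 6 = -3 + 3 = 0$)
$Y = -80$ ($Y = 0 - 80 = -80$)
$W{\left(2,Y \right)} - \frac{1}{-2 - 31586} = \sqrt{-107 - 80} - \frac{1}{-2 - 31586} = \sqrt{-187} - \frac{1}{-31588} = i \sqrt{187} - - \frac{1}{31588} = i \sqrt{187} + \frac{1}{31588} = \frac{1}{31588} + i \sqrt{187}$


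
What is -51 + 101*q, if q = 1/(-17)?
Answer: -968/17 ≈ -56.941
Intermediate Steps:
q = -1/17 ≈ -0.058824
-51 + 101*q = -51 + 101*(-1/17) = -51 - 101/17 = -968/17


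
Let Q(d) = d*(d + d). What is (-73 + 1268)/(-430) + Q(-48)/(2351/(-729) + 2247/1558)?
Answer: -450580703221/174132370 ≈ -2587.6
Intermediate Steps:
Q(d) = 2*d² (Q(d) = d*(2*d) = 2*d²)
(-73 + 1268)/(-430) + Q(-48)/(2351/(-729) + 2247/1558) = (-73 + 1268)/(-430) + (2*(-48)²)/(2351/(-729) + 2247/1558) = 1195*(-1/430) + (2*2304)/(2351*(-1/729) + 2247*(1/1558)) = -239/86 + 4608/(-2351/729 + 2247/1558) = -239/86 + 4608/(-2024795/1135782) = -239/86 + 4608*(-1135782/2024795) = -239/86 - 5233683456/2024795 = -450580703221/174132370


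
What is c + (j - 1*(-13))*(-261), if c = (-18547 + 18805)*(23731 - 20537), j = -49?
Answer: 833448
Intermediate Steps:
c = 824052 (c = 258*3194 = 824052)
c + (j - 1*(-13))*(-261) = 824052 + (-49 - 1*(-13))*(-261) = 824052 + (-49 + 13)*(-261) = 824052 - 36*(-261) = 824052 + 9396 = 833448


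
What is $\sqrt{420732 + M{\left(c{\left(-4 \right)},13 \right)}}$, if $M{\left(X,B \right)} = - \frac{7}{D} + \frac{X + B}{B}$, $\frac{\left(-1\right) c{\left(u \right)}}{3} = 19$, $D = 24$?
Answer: $\frac{\sqrt{10238844486}}{156} \approx 648.64$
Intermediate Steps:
$c{\left(u \right)} = -57$ ($c{\left(u \right)} = \left(-3\right) 19 = -57$)
$M{\left(X,B \right)} = - \frac{7}{24} + \frac{B + X}{B}$ ($M{\left(X,B \right)} = - \frac{7}{24} + \frac{X + B}{B} = \left(-7\right) \frac{1}{24} + \frac{B + X}{B} = - \frac{7}{24} + \frac{B + X}{B}$)
$\sqrt{420732 + M{\left(c{\left(-4 \right)},13 \right)}} = \sqrt{420732 + \left(\frac{17}{24} - \frac{57}{13}\right)} = \sqrt{420732 - \frac{1147}{312}} = \sqrt{\frac{131267237}{312}} = \frac{\sqrt{10238844486}}{156}$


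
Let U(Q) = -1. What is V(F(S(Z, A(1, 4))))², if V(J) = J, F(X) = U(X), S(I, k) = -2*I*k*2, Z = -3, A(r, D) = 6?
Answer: 1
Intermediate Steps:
S(I, k) = -4*I*k (S(I, k) = -2*I*k*2 = -4*I*k)
F(X) = -1
V(F(S(Z, A(1, 4))))² = (-1)² = 1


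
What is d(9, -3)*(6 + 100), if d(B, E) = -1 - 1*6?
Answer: -742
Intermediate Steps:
d(B, E) = -7 (d(B, E) = -1 - 6 = -7)
d(9, -3)*(6 + 100) = -7*(6 + 100) = -7*106 = -742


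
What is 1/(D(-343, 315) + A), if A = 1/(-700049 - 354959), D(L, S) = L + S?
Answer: -1055008/29540225 ≈ -0.035714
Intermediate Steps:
A = -1/1055008 (A = 1/(-1055008) = -1/1055008 ≈ -9.4786e-7)
1/(D(-343, 315) + A) = 1/((-343 + 315) - 1/1055008) = 1/(-28 - 1/1055008) = 1/(-29540225/1055008) = -1055008/29540225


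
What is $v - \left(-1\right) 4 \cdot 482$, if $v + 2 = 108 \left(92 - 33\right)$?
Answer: $8298$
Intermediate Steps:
$v = 6370$ ($v = -2 + 108 \left(92 - 33\right) = -2 + 108 \cdot 59 = -2 + 6372 = 6370$)
$v - \left(-1\right) 4 \cdot 482 = 6370 - \left(-1\right) 4 \cdot 482 = 6370 - \left(-4\right) 482 = 6370 - -1928 = 6370 + 1928 = 8298$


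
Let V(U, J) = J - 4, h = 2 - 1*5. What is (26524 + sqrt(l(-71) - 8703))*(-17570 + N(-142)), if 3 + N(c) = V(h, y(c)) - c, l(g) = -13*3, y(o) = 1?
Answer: -462419416 - 17434*I*sqrt(8742) ≈ -4.6242e+8 - 1.6301e+6*I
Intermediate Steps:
h = -3 (h = 2 - 5 = -3)
V(U, J) = -4 + J
l(g) = -39
N(c) = -6 - c (N(c) = -3 + ((-4 + 1) - c) = -3 + (-3 - c) = -6 - c)
(26524 + sqrt(l(-71) - 8703))*(-17570 + N(-142)) = (26524 + sqrt(-39 - 8703))*(-17570 + (-6 - 1*(-142))) = (26524 + sqrt(-8742))*(-17570 + (-6 + 142)) = (26524 + I*sqrt(8742))*(-17570 + 136) = (26524 + I*sqrt(8742))*(-17434) = -462419416 - 17434*I*sqrt(8742)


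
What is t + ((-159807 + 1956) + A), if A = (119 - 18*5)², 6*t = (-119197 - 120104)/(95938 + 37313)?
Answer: -13947852929/88834 ≈ -1.5701e+5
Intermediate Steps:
t = -26589/88834 (t = ((-119197 - 120104)/(95938 + 37313))/6 = (-239301/133251)/6 = (-239301*1/133251)/6 = (⅙)*(-79767/44417) = -26589/88834 ≈ -0.29931)
A = 841 (A = (119 - 90)² = 29² = 841)
t + ((-159807 + 1956) + A) = -26589/88834 + ((-159807 + 1956) + 841) = -26589/88834 + (-157851 + 841) = -26589/88834 - 157010 = -13947852929/88834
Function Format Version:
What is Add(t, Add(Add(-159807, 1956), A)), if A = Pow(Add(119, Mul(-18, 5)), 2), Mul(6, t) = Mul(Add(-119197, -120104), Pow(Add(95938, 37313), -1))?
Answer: Rational(-13947852929, 88834) ≈ -1.5701e+5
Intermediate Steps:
t = Rational(-26589, 88834) (t = Mul(Rational(1, 6), Mul(Add(-119197, -120104), Pow(Add(95938, 37313), -1))) = Mul(Rational(1, 6), Mul(-239301, Pow(133251, -1))) = Mul(Rational(1, 6), Mul(-239301, Rational(1, 133251))) = Mul(Rational(1, 6), Rational(-79767, 44417)) = Rational(-26589, 88834) ≈ -0.29931)
A = 841 (A = Pow(Add(119, -90), 2) = Pow(29, 2) = 841)
Add(t, Add(Add(-159807, 1956), A)) = Add(Rational(-26589, 88834), Add(Add(-159807, 1956), 841)) = Add(Rational(-26589, 88834), Add(-157851, 841)) = Add(Rational(-26589, 88834), -157010) = Rational(-13947852929, 88834)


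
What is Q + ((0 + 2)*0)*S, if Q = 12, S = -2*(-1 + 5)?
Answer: 12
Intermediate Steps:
S = -8 (S = -2*4 = -8)
Q + ((0 + 2)*0)*S = 12 + ((0 + 2)*0)*(-8) = 12 + (2*0)*(-8) = 12 + 0*(-8) = 12 + 0 = 12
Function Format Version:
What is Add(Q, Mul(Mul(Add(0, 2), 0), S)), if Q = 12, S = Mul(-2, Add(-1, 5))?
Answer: 12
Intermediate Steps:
S = -8 (S = Mul(-2, 4) = -8)
Add(Q, Mul(Mul(Add(0, 2), 0), S)) = Add(12, Mul(Mul(Add(0, 2), 0), -8)) = Add(12, Mul(Mul(2, 0), -8)) = Add(12, Mul(0, -8)) = Add(12, 0) = 12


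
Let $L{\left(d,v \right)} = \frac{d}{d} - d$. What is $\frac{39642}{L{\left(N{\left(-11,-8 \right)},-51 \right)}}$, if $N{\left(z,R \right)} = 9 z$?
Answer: $\frac{19821}{50} \approx 396.42$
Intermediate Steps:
$L{\left(d,v \right)} = 1 - d$
$\frac{39642}{L{\left(N{\left(-11,-8 \right)},-51 \right)}} = \frac{39642}{1 - 9 \left(-11\right)} = \frac{39642}{1 - -99} = \frac{39642}{1 + 99} = \frac{39642}{100} = 39642 \cdot \frac{1}{100} = \frac{19821}{50}$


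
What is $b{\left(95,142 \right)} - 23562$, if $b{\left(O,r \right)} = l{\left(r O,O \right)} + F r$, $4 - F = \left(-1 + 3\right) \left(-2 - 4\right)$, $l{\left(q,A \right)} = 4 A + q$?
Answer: $-7420$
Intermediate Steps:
$l{\left(q,A \right)} = q + 4 A$
$F = 16$ ($F = 4 - \left(-1 + 3\right) \left(-2 - 4\right) = 4 - 2 \left(-6\right) = 4 - -12 = 4 + 12 = 16$)
$b{\left(O,r \right)} = 4 O + 16 r + O r$ ($b{\left(O,r \right)} = \left(r O + 4 O\right) + 16 r = \left(O r + 4 O\right) + 16 r = \left(4 O + O r\right) + 16 r = 4 O + 16 r + O r$)
$b{\left(95,142 \right)} - 23562 = \left(4 \cdot 95 + 16 \cdot 142 + 95 \cdot 142\right) - 23562 = \left(380 + 2272 + 13490\right) - 23562 = 16142 - 23562 = -7420$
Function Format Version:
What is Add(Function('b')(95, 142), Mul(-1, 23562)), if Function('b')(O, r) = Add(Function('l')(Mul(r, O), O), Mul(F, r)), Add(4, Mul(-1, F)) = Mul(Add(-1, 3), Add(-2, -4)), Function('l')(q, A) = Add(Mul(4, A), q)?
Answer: -7420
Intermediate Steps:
Function('l')(q, A) = Add(q, Mul(4, A))
F = 16 (F = Add(4, Mul(-1, Mul(Add(-1, 3), Add(-2, -4)))) = Add(4, Mul(-1, Mul(2, -6))) = Add(4, Mul(-1, -12)) = Add(4, 12) = 16)
Function('b')(O, r) = Add(Mul(4, O), Mul(16, r), Mul(O, r)) (Function('b')(O, r) = Add(Add(Mul(r, O), Mul(4, O)), Mul(16, r)) = Add(Add(Mul(O, r), Mul(4, O)), Mul(16, r)) = Add(Add(Mul(4, O), Mul(O, r)), Mul(16, r)) = Add(Mul(4, O), Mul(16, r), Mul(O, r)))
Add(Function('b')(95, 142), Mul(-1, 23562)) = Add(Add(Mul(4, 95), Mul(16, 142), Mul(95, 142)), Mul(-1, 23562)) = Add(Add(380, 2272, 13490), -23562) = Add(16142, -23562) = -7420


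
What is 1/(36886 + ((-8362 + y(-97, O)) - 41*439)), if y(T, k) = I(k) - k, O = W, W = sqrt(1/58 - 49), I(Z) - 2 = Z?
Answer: 1/10527 ≈ 9.4994e-5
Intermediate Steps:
I(Z) = 2 + Z
W = I*sqrt(164778)/58 (W = sqrt(1/58 - 49) = sqrt(-2841/58) = I*sqrt(164778)/58 ≈ 6.9988*I)
O = I*sqrt(164778)/58 ≈ 6.9988*I
y(T, k) = 2 (y(T, k) = (2 + k) - k = 2)
1/(36886 + ((-8362 + y(-97, O)) - 41*439)) = 1/(36886 + ((-8362 + 2) - 41*439)) = 1/(36886 + (-8360 - 17999)) = 1/(36886 - 26359) = 1/10527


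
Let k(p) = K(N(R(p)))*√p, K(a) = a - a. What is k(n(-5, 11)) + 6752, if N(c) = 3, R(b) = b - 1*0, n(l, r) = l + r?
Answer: 6752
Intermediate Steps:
R(b) = b (R(b) = b + 0 = b)
K(a) = 0
k(p) = 0 (k(p) = 0*√p = 0)
k(n(-5, 11)) + 6752 = 0 + 6752 = 6752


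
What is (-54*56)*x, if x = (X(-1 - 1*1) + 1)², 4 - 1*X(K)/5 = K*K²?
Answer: -11252304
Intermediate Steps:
X(K) = 20 - 5*K³ (X(K) = 20 - 5*K*K² = 20 - 5*K³)
x = 3721 (x = ((20 - 5*(-1 - 1*1)³) + 1)² = ((20 - 5*(-1 - 1)³) + 1)² = ((20 - 5*(-2)³) + 1)² = ((20 - 5*(-8)) + 1)² = ((20 + 40) + 1)² = (60 + 1)² = 61² = 3721)
(-54*56)*x = -54*56*3721 = -3024*3721 = -11252304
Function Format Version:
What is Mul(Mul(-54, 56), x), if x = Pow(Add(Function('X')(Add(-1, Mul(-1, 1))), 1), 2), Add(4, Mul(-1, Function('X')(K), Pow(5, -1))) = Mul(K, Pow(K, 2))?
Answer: -11252304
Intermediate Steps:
Function('X')(K) = Add(20, Mul(-5, Pow(K, 3))) (Function('X')(K) = Add(20, Mul(-5, Mul(K, Pow(K, 2)))) = Add(20, Mul(-5, Pow(K, 3))))
x = 3721 (x = Pow(Add(Add(20, Mul(-5, Pow(Add(-1, Mul(-1, 1)), 3))), 1), 2) = Pow(Add(Add(20, Mul(-5, Pow(Add(-1, -1), 3))), 1), 2) = Pow(Add(Add(20, Mul(-5, Pow(-2, 3))), 1), 2) = Pow(Add(Add(20, Mul(-5, -8)), 1), 2) = Pow(Add(Add(20, 40), 1), 2) = Pow(Add(60, 1), 2) = Pow(61, 2) = 3721)
Mul(Mul(-54, 56), x) = Mul(Mul(-54, 56), 3721) = Mul(-3024, 3721) = -11252304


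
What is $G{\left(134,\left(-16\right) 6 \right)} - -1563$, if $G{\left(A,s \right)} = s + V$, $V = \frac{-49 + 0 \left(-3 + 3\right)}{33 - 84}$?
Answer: $\frac{74866}{51} \approx 1468.0$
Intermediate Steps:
$V = \frac{49}{51}$ ($V = \frac{-49 + 0 \cdot 0}{-51} = \left(-49 + 0\right) \left(- \frac{1}{51}\right) = \left(-49\right) \left(- \frac{1}{51}\right) = \frac{49}{51} \approx 0.96078$)
$G{\left(A,s \right)} = \frac{49}{51} + s$ ($G{\left(A,s \right)} = s + \frac{49}{51} = \frac{49}{51} + s$)
$G{\left(134,\left(-16\right) 6 \right)} - -1563 = \left(\frac{49}{51} - 96\right) - -1563 = \left(\frac{49}{51} - 96\right) + 1563 = - \frac{4847}{51} + 1563 = \frac{74866}{51}$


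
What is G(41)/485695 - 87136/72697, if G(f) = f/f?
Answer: -42321446823/35308569415 ≈ -1.1986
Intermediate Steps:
G(f) = 1
G(41)/485695 - 87136/72697 = 1/485695 - 87136/72697 = -42321446823/35308569415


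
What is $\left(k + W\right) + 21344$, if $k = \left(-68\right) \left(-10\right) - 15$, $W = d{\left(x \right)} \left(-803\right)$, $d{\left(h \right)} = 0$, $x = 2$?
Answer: $22009$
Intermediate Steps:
$W = 0$ ($W = 0 \left(-803\right) = 0$)
$k = 665$ ($k = 680 - 15 = 665$)
$\left(k + W\right) + 21344 = \left(665 + 0\right) + 21344 = 665 + 21344 = 22009$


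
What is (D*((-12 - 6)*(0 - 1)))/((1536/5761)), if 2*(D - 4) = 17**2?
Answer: 5133051/512 ≈ 10025.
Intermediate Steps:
D = 297/2 (D = 4 + (1/2)*17**2 = 4 + (1/2)*289 = 4 + 289/2 = 297/2 ≈ 148.50)
(D*((-12 - 6)*(0 - 1)))/((1536/5761)) = (297*((-12 - 6)*(0 - 1))/2)/((1536/5761)) = (297*(-18*(-1))/2)/((1536*(1/5761))) = ((297/2)*18)/(1536/5761) = 2673*(5761/1536) = 5133051/512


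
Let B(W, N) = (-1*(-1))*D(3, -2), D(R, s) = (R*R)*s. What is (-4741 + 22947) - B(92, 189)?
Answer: 18224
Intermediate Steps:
D(R, s) = s*R**2 (D(R, s) = R**2*s = s*R**2)
B(W, N) = -18 (B(W, N) = (-1*(-1))*(-2*3**2) = 1*(-2*9) = 1*(-18) = -18)
(-4741 + 22947) - B(92, 189) = (-4741 + 22947) - 1*(-18) = 18206 + 18 = 18224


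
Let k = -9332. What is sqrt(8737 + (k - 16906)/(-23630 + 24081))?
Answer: sqrt(1765281199)/451 ≈ 93.160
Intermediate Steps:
sqrt(8737 + (k - 16906)/(-23630 + 24081)) = sqrt(8737 + (-9332 - 16906)/(-23630 + 24081)) = sqrt(8737 - 26238/451) = sqrt(3914149/451) = sqrt(1765281199)/451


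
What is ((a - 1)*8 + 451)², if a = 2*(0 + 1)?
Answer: 210681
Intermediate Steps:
a = 2 (a = 2*1 = 2)
((a - 1)*8 + 451)² = ((2 - 1)*8 + 451)² = (1*8 + 451)² = (8 + 451)² = 459² = 210681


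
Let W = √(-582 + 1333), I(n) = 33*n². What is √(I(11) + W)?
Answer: √(3993 + √751) ≈ 63.407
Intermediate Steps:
W = √751 ≈ 27.404
√(I(11) + W) = √(33*11² + √751) = √(33*121 + √751) = √(3993 + √751)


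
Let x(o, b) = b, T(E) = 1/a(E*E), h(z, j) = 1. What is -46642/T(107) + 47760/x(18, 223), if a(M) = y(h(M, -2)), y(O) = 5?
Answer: -51958070/223 ≈ -2.3300e+5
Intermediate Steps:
a(M) = 5
T(E) = 1/5
-46642/T(107) + 47760/x(18, 223) = -46642/1/5 + 47760/223 = -46642*5 + 47760*(1/223) = -233210 + 47760/223 = -51958070/223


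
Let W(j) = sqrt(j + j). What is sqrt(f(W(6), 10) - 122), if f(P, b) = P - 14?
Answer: sqrt(-136 + 2*sqrt(3)) ≈ 11.512*I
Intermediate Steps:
W(j) = sqrt(2)*sqrt(j) (W(j) = sqrt(2*j) = sqrt(2)*sqrt(j))
f(P, b) = -14 + P
sqrt(f(W(6), 10) - 122) = sqrt((-14 + sqrt(2)*sqrt(6)) - 122) = sqrt((-14 + 2*sqrt(3)) - 122) = sqrt(-136 + 2*sqrt(3))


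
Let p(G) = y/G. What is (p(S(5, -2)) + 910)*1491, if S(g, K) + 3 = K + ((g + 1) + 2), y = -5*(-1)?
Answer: 1359295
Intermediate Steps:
y = 5
S(g, K) = K + g (S(g, K) = -3 + (K + ((g + 1) + 2)) = -3 + (K + ((1 + g) + 2)) = -3 + (K + (3 + g)) = -3 + (3 + K + g) = K + g)
p(G) = 5/G
(p(S(5, -2)) + 910)*1491 = (5/(-2 + 5) + 910)*1491 = (5/3 + 910)*1491 = (2735/3)*1491 = 1359295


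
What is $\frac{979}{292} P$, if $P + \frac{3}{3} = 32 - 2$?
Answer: $\frac{28391}{292} \approx 97.229$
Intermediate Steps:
$P = 29$ ($P = -1 + \left(32 - 2\right) = -1 + 30 = 29$)
$\frac{979}{292} P = \frac{979}{292} \cdot 29 = \frac{28391}{292}$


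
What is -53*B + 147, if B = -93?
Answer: 5076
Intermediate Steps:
-53*B + 147 = -53*(-93) + 147 = 4929 + 147 = 5076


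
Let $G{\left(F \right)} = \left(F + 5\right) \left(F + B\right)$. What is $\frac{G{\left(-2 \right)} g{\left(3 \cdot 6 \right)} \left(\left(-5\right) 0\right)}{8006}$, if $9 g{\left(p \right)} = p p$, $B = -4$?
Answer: $0$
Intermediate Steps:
$g{\left(p \right)} = \frac{p^{2}}{9}$ ($g{\left(p \right)} = \frac{p p}{9} = \frac{p^{2}}{9}$)
$G{\left(F \right)} = \left(-4 + F\right) \left(5 + F\right)$ ($G{\left(F \right)} = \left(F + 5\right) \left(F - 4\right) = \left(5 + F\right) \left(-4 + F\right) = \left(-4 + F\right) \left(5 + F\right)$)
$\frac{G{\left(-2 \right)} g{\left(3 \cdot 6 \right)} \left(\left(-5\right) 0\right)}{8006} = \frac{\left(-20 - 2 + \left(-2\right)^{2}\right) \frac{\left(3 \cdot 6\right)^{2}}{9} \left(\left(-5\right) 0\right)}{8006} = \left(-20 - 2 + 4\right) \frac{18^{2}}{9} \cdot 0 \cdot \frac{1}{8006} = - 18 \cdot \frac{1}{9} \cdot 324 \cdot 0 \cdot \frac{1}{8006} = \left(-18\right) 36 \cdot 0 \cdot \frac{1}{8006} = \left(-648\right) 0 \cdot \frac{1}{8006} = 0 \cdot \frac{1}{8006} = 0$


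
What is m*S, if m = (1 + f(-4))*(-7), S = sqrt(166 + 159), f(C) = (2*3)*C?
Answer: 805*sqrt(13) ≈ 2902.5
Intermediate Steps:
f(C) = 6*C
S = 5*sqrt(13) (S = sqrt(325) = 5*sqrt(13) ≈ 18.028)
m = 161 (m = (1 + 6*(-4))*(-7) = (1 - 24)*(-7) = -23*(-7) = 161)
m*S = 161*(5*sqrt(13)) = 805*sqrt(13)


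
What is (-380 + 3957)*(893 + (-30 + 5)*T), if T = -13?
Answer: 4356786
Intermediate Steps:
(-380 + 3957)*(893 + (-30 + 5)*T) = (-380 + 3957)*(893 + (-30 + 5)*(-13)) = 3577*(893 - 25*(-13)) = 3577*(893 + 325) = 3577*1218 = 4356786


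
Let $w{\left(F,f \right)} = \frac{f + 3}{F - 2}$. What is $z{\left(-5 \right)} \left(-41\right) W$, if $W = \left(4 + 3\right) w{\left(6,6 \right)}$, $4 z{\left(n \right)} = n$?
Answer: $\frac{12915}{16} \approx 807.19$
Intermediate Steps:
$w{\left(F,f \right)} = \frac{3 + f}{-2 + F}$
$z{\left(n \right)} = \frac{n}{4}$
$W = \frac{63}{4}$ ($W = \left(4 + 3\right) \frac{3 + 6}{-2 + 6} = 7 \cdot \frac{1}{4} \cdot 9 = 7 \cdot \frac{9}{4} = \frac{63}{4} \approx 15.75$)
$z{\left(-5 \right)} \left(-41\right) W = \frac{1}{4} \left(-5\right) \left(-41\right) \frac{63}{4} = \left(- \frac{5}{4}\right) \left(-41\right) \frac{63}{4} = \frac{205}{4} \cdot \frac{63}{4} = \frac{12915}{16}$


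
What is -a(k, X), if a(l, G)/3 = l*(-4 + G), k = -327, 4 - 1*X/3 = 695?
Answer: -2037537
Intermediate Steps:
X = -2073 (X = 12 - 3*695 = 12 - 2085 = -2073)
a(l, G) = 3*l*(-4 + G) (a(l, G) = 3*(l*(-4 + G)) = 3*l*(-4 + G))
-a(k, X) = -3*(-327)*(-4 - 2073) = -3*(-327)*(-2077) = -1*2037537 = -2037537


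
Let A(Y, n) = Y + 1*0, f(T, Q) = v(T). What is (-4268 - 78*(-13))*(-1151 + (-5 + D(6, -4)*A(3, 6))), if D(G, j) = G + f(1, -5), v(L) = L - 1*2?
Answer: 3712814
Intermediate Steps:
v(L) = -2 + L (v(L) = L - 2 = -2 + L)
f(T, Q) = -2 + T
A(Y, n) = Y (A(Y, n) = Y + 0 = Y)
D(G, j) = -1 + G (D(G, j) = G + (-2 + 1) = G - 1 = -1 + G)
(-4268 - 78*(-13))*(-1151 + (-5 + D(6, -4)*A(3, 6))) = (-4268 - 78*(-13))*(-1151 + (-5 + (-1 + 6)*3)) = (-4268 + 1014)*(-1151 + (-5 + 5*3)) = -3254*(-1151 + (-5 + 15)) = -3254*(-1151 + 10) = -3254*(-1141) = 3712814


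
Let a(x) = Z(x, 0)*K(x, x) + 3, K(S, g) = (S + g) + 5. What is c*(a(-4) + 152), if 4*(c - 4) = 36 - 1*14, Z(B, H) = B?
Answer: 3173/2 ≈ 1586.5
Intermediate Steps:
K(S, g) = 5 + S + g
a(x) = 3 + x*(5 + 2*x) (a(x) = x*(5 + x + x) + 3 = x*(5 + 2*x) + 3 = 3 + x*(5 + 2*x))
c = 19/2 (c = 4 + (36 - 1*14)/4 = 4 + (36 - 14)/4 = 4 + (1/4)*22 = 4 + 11/2 = 19/2 ≈ 9.5000)
c*(a(-4) + 152) = 19*((3 - 4*(5 + 2*(-4))) + 152)/2 = 19*((3 - 4*(5 - 8)) + 152)/2 = 19*((3 - 4*(-3)) + 152)/2 = 19*((3 + 12) + 152)/2 = 19*(15 + 152)/2 = (19/2)*167 = 3173/2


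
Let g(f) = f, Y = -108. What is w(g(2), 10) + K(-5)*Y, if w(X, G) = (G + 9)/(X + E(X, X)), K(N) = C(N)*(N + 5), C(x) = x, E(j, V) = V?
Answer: 19/4 ≈ 4.7500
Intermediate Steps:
K(N) = N*(5 + N) (K(N) = N*(N + 5) = N*(5 + N))
w(X, G) = (9 + G)/(2*X) (w(X, G) = (G + 9)/(X + X) = (9 + G)/((2*X)) = (9 + G)*(1/(2*X)) = (9 + G)/(2*X))
w(g(2), 10) + K(-5)*Y = (½)*(9 + 10)/2 - 5*(5 - 5)*(-108) = (½)*(½)*19 - 5*0*(-108) = 19/4 + 0*(-108) = 19/4 + 0 = 19/4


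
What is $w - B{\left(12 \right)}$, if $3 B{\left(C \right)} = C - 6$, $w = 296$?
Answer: $294$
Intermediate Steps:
$B{\left(C \right)} = -2 + \frac{C}{3}$ ($B{\left(C \right)} = \frac{C - 6}{3} = \frac{-6 + C}{3} = -2 + \frac{C}{3}$)
$w - B{\left(12 \right)} = 296 - \left(-2 + \frac{1}{3} \cdot 12\right) = 296 - \left(-2 + 4\right) = 296 - 2 = 294$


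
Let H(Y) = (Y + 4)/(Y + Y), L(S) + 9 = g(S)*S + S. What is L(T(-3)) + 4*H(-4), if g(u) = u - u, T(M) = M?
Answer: -12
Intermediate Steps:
g(u) = 0
L(S) = -9 + S (L(S) = -9 + (0*S + S) = -9 + (0 + S) = -9 + S)
H(Y) = (4 + Y)/(2*Y) (H(Y) = (4 + Y)/((2*Y)) = (4 + Y)*(1/(2*Y)) = (4 + Y)/(2*Y))
L(T(-3)) + 4*H(-4) = (-9 - 3) + 4*((½)*(4 - 4)/(-4)) = -12 + 4*((½)*(-¼)*0) = -12 + 4*0 = -12 + 0 = -12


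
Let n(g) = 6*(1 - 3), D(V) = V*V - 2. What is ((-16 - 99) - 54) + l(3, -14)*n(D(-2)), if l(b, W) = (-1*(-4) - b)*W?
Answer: -1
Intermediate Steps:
D(V) = -2 + V² (D(V) = V² - 2 = -2 + V²)
l(b, W) = W*(4 - b) (l(b, W) = (4 - b)*W = W*(4 - b))
n(g) = -12 (n(g) = 6*(-2) = -12)
((-16 - 99) - 54) + l(3, -14)*n(D(-2)) = ((-16 - 99) - 54) - 14*(4 - 1*3)*(-12) = (-115 - 54) - 14*(4 - 3)*(-12) = -169 - 14*1*(-12) = -169 - 14*(-12) = -169 + 168 = -1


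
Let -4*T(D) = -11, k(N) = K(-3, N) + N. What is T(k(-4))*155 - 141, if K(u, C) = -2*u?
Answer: 1141/4 ≈ 285.25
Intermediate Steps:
k(N) = 6 + N (k(N) = -2*(-3) + N = 6 + N)
T(D) = 11/4 (T(D) = -¼*(-11) = 11/4)
T(k(-4))*155 - 141 = (11/4)*155 - 141 = 1705/4 - 141 = 1141/4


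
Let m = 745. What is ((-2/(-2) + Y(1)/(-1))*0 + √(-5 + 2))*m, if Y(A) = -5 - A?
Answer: 745*I*√3 ≈ 1290.4*I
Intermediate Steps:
((-2/(-2) + Y(1)/(-1))*0 + √(-5 + 2))*m = ((-2/(-2) + (-5 - 1*1)/(-1))*0 + √(-5 + 2))*745 = ((-2*(-½) + (-5 - 1)*(-1))*0 + √(-3))*745 = ((1 - 6*(-1))*0 + I*√3)*745 = ((1 + 6)*0 + I*√3)*745 = (7*0 + I*√3)*745 = (0 + I*√3)*745 = (I*√3)*745 = 745*I*√3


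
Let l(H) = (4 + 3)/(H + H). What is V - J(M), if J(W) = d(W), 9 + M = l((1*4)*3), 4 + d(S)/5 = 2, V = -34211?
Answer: -34201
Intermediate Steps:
l(H) = 7/(2*H) (l(H) = 7/((2*H)) = 7*(1/(2*H)) = 7/(2*H))
d(S) = -10 (d(S) = -20 + 5*2 = -20 + 10 = -10)
M = -209/24 (M = -9 + 7/(2*(((1*4)*3))) = -9 + 7/(2*((4*3))) = -9 + (7/2)/12 = -9 + (7/2)*(1/12) = -9 + 7/24 = -209/24 ≈ -8.7083)
J(W) = -10
V - J(M) = -34211 - 1*(-10) = -34211 + 10 = -34201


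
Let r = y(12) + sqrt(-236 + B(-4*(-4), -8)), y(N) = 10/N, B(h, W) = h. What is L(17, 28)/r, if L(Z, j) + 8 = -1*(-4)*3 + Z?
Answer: 18/227 - 216*I*sqrt(55)/1135 ≈ 0.079295 - 1.4114*I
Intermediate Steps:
L(Z, j) = 4 + Z (L(Z, j) = -8 + (-1*(-4)*3 + Z) = -8 + (4*3 + Z) = -8 + (12 + Z) = 4 + Z)
r = 5/6 + 2*I*sqrt(55) (r = 10/12 + sqrt(-236 - 4*(-4)) = 10*(1/12) + sqrt(-236 + 16) = 5/6 + sqrt(-220) = 5/6 + 2*I*sqrt(55) ≈ 0.83333 + 14.832*I)
L(17, 28)/r = (4 + 17)/(5/6 + 2*I*sqrt(55)) = 21/(5/6 + 2*I*sqrt(55))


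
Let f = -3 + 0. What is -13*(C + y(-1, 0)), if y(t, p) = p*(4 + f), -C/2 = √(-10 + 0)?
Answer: 26*I*√10 ≈ 82.219*I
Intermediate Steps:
f = -3
C = -2*I*√10 (C = -2*√(-10 + 0) = -2*I*√10 ≈ -6.3246*I)
y(t, p) = p (y(t, p) = p*(4 - 3) = p*1 = p)
-13*(C + y(-1, 0)) = -13*(-2*I*√10 + 0) = -(-26)*I*√10 = 26*I*√10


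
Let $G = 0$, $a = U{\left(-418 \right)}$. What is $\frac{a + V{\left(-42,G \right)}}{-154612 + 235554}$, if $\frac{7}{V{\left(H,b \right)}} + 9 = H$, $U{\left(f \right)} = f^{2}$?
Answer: $\frac{8910917}{4128042} \approx 2.1586$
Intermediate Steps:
$a = 174724$ ($a = \left(-418\right)^{2} = 174724$)
$V{\left(H,b \right)} = \frac{7}{-9 + H}$
$\frac{a + V{\left(-42,G \right)}}{-154612 + 235554} = \frac{174724 + \frac{7}{-9 - 42}}{-154612 + 235554} = \frac{174724 + \frac{7}{-51}}{80942} = \left(174724 + 7 \left(- \frac{1}{51}\right)\right) \frac{1}{80942} = \left(174724 - \frac{7}{51}\right) \frac{1}{80942} = \frac{8910917}{51} \cdot \frac{1}{80942} = \frac{8910917}{4128042}$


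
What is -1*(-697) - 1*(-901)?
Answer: 1598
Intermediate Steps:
-1*(-697) - 1*(-901) = 697 + 901 = 1598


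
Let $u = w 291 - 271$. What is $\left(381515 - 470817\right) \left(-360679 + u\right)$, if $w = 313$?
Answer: $24099662834$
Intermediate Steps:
$u = 90812$ ($u = 313 \cdot 291 - 271 = 91083 - 271 = 90812$)
$\left(381515 - 470817\right) \left(-360679 + u\right) = \left(381515 - 470817\right) \left(-360679 + 90812\right) = \left(-89302\right) \left(-269867\right) = 24099662834$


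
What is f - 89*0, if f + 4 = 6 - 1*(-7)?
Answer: 9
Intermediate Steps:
f = 9 (f = -4 + (6 - 1*(-7)) = -4 + (6 + 7) = -4 + 13 = 9)
f - 89*0 = 9 - 89*0 = 9 + 0 = 9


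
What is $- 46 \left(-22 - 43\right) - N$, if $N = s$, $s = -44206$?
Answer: $47196$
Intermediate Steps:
$N = -44206$
$- 46 \left(-22 - 43\right) - N = - 46 \left(-22 - 43\right) - -44206 = \left(-46\right) \left(-65\right) + 44206 = 2990 + 44206 = 47196$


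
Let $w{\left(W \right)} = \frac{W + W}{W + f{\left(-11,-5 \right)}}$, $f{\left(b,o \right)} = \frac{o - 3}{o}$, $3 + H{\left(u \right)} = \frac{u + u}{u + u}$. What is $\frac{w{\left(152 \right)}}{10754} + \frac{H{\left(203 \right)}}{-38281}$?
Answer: $\frac{245741}{1040018208} \approx 0.00023629$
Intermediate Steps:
$H{\left(u \right)} = -2$ ($H{\left(u \right)} = -3 + \frac{u + u}{u + u} = -3 + \frac{2 u}{2 u} = -3 + 2 u \frac{1}{2 u} = -3 + 1 = -2$)
$f{\left(b,o \right)} = \frac{-3 + o}{o}$
$w{\left(W \right)} = \frac{2 W}{\frac{8}{5} + W}$ ($w{\left(W \right)} = \frac{W + W}{W + \frac{-3 - 5}{-5}} = \frac{2 W}{W - - \frac{8}{5}} = \frac{2 W}{W + \frac{8}{5}} = \frac{2 W}{\frac{8}{5} + W}$)
$\frac{w{\left(152 \right)}}{10754} + \frac{H{\left(203 \right)}}{-38281} = \frac{10 \cdot 152 \frac{1}{8 + 5 \cdot 152}}{10754} - \frac{2}{-38281} = 10 \cdot 152 \frac{1}{8 + 760} \cdot \frac{1}{10754} - - \frac{2}{38281} = 10 \cdot 152 \cdot \frac{1}{768} \cdot \frac{1}{10754} + \frac{2}{38281} = \frac{95}{48} \cdot \frac{1}{10754} + \frac{2}{38281} = \frac{5}{27168} + \frac{2}{38281} = \frac{245741}{1040018208}$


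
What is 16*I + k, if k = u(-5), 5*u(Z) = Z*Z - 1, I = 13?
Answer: 1064/5 ≈ 212.80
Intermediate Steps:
u(Z) = -⅕ + Z²/5 (u(Z) = (Z*Z - 1)/5 = (Z² - 1)/5 = (-1 + Z²)/5 = -⅕ + Z²/5)
k = 24/5 (k = -⅕ + (⅕)*(-5)² = -⅕ + (⅕)*25 = -⅕ + 5 = 24/5 ≈ 4.8000)
16*I + k = 16*13 + 24/5 = 208 + 24/5 = 1064/5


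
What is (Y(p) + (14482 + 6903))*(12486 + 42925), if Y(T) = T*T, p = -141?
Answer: 2286590326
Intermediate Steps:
Y(T) = T²
(Y(p) + (14482 + 6903))*(12486 + 42925) = ((-141)² + (14482 + 6903))*(12486 + 42925) = (19881 + 21385)*55411 = 41266*55411 = 2286590326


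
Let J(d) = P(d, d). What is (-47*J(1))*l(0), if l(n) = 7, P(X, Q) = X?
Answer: -329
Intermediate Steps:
J(d) = d
(-47*J(1))*l(0) = -47*1*7 = -47*7 = -329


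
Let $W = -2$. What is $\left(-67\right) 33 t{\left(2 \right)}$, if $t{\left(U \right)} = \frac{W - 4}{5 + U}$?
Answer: $\frac{13266}{7} \approx 1895.1$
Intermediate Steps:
$t{\left(U \right)} = - \frac{6}{5 + U}$ ($t{\left(U \right)} = \frac{-2 - 4}{5 + U} = - \frac{6}{5 + U}$)
$\left(-67\right) 33 t{\left(2 \right)} = \left(-67\right) 33 \left(- \frac{6}{5 + 2}\right) = - 2211 \left(- \frac{6}{7}\right) = - 2211 \left(\left(-6\right) \frac{1}{7}\right) = \left(-2211\right) \left(- \frac{6}{7}\right) = \frac{13266}{7}$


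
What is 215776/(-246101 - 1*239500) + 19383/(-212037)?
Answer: -2626899995/4903113297 ≈ -0.53576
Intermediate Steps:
215776/(-246101 - 1*239500) + 19383/(-212037) = 215776/(-246101 - 239500) + 19383*(-1/212037) = 215776/(-485601) - 923/10097 = 215776*(-1/485601) - 923/10097 = -215776/485601 - 923/10097 = -2626899995/4903113297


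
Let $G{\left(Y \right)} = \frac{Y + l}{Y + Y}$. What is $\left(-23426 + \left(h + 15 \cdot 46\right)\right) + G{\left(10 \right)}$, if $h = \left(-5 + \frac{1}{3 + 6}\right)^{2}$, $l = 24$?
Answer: $- \frac{18395423}{810} \approx -22710.0$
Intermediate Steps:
$G{\left(Y \right)} = \frac{24 + Y}{2 Y}$ ($G{\left(Y \right)} = \frac{Y + 24}{Y + Y} = \frac{24 + Y}{2 Y}$)
$h = \frac{1936}{81}$ ($h = \left(-5 + \frac{1}{9}\right)^{2} = \left(- \frac{44}{9}\right)^{2} = \frac{1936}{81} \approx 23.901$)
$\left(-23426 + \left(h + 15 \cdot 46\right)\right) + G{\left(10 \right)} = \left(-23426 + \left(\frac{1936}{81} + 15 \cdot 46\right)\right) + \frac{24 + 10}{2 \cdot 10} = \left(-23426 + \left(\frac{1936}{81} + 690\right)\right) + \frac{1}{2} \cdot \frac{1}{10} \cdot 34 = \left(-23426 + \frac{57826}{81}\right) + \frac{17}{10} = - \frac{1839680}{81} + \frac{17}{10} = - \frac{18395423}{810}$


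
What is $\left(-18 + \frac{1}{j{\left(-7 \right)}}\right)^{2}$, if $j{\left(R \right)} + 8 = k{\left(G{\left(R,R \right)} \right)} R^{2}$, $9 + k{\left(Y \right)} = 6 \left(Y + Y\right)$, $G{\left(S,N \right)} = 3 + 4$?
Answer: $\frac{4356660025}{13446889} \approx 323.99$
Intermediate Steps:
$G{\left(S,N \right)} = 7$
$k{\left(Y \right)} = -9 + 12 Y$ ($k{\left(Y \right)} = -9 + 6 \left(Y + Y\right) = -9 + 6 \cdot 2 Y = -9 + 12 Y$)
$j{\left(R \right)} = -8 + 75 R^{2}$ ($j{\left(R \right)} = -8 + \left(-9 + 12 \cdot 7\right) R^{2} = -8 + \left(-9 + 84\right) R^{2} = -8 + 75 R^{2}$)
$\left(-18 + \frac{1}{j{\left(-7 \right)}}\right)^{2} = \left(-18 + \frac{1}{-8 + 75 \left(-7\right)^{2}}\right)^{2} = \left(-18 + \frac{1}{-8 + 75 \cdot 49}\right)^{2} = \left(-18 + \frac{1}{-8 + 3675}\right)^{2} = \left(-18 + \frac{1}{3667}\right)^{2} = \left(- \frac{66005}{3667}\right)^{2} = \frac{4356660025}{13446889}$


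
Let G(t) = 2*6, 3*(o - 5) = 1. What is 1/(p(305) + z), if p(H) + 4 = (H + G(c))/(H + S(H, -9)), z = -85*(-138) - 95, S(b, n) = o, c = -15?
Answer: 931/10829412 ≈ 8.5970e-5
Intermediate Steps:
o = 16/3 (o = 5 + (⅓)*1 = 5 + ⅓ = 16/3 ≈ 5.3333)
S(b, n) = 16/3
z = 11635 (z = 11730 - 95 = 11635)
G(t) = 12
p(H) = -4 + (12 + H)/(16/3 + H) (p(H) = -4 + (H + 12)/(H + 16/3) = -4 + (12 + H)/(16/3 + H))
1/(p(305) + z) = 1/((-28 - 9*305)/(16 + 3*305) + 11635) = 1/((-28 - 2745)/(16 + 915) + 11635) = 1/(-2773/931 + 11635) = 1/(10829412/931) = 931/10829412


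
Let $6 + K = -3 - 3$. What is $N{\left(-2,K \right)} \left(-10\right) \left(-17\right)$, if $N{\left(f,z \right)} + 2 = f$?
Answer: $-680$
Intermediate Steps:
$K = -12$ ($K = -6 - 6 = -12$)
$N{\left(f,z \right)} = -2 + f$
$N{\left(-2,K \right)} \left(-10\right) \left(-17\right) = \left(-2 - 2\right) \left(-10\right) \left(-17\right) = \left(-4\right) \left(-10\right) \left(-17\right) = 40 \left(-17\right) = -680$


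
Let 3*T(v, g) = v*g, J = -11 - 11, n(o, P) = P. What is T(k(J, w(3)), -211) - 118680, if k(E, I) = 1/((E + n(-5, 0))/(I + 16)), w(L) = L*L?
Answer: -7827605/66 ≈ -1.1860e+5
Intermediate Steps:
w(L) = L**2
J = -22
k(E, I) = (16 + I)/E (k(E, I) = 1/((E + 0)/(I + 16)) = 1/(E/(16 + I)) = (16 + I)/E)
T(v, g) = g*v/3 (T(v, g) = (v*g)/3 = (g*v)/3 = g*v/3)
T(k(J, w(3)), -211) - 118680 = (1/3)*(-211)*((16 + 3**2)/(-22)) - 118680 = (1/3)*(-211)*(-(16 + 9)/22) - 118680 = (1/3)*(-211)*(-1/22*25) - 118680 = (1/3)*(-211)*(-25/22) - 118680 = 5275/66 - 118680 = -7827605/66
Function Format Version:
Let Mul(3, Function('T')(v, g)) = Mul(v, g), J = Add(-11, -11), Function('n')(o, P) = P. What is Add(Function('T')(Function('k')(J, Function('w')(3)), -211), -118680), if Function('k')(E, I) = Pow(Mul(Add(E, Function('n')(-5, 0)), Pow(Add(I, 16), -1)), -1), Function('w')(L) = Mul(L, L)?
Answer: Rational(-7827605, 66) ≈ -1.1860e+5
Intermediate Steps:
Function('w')(L) = Pow(L, 2)
J = -22
Function('k')(E, I) = Mul(Pow(E, -1), Add(16, I)) (Function('k')(E, I) = Pow(Mul(Add(E, 0), Pow(Add(I, 16), -1)), -1) = Pow(Mul(E, Pow(Add(16, I), -1)), -1) = Mul(Pow(E, -1), Add(16, I)))
Function('T')(v, g) = Mul(Rational(1, 3), g, v) (Function('T')(v, g) = Mul(Rational(1, 3), Mul(v, g)) = Mul(Rational(1, 3), Mul(g, v)) = Mul(Rational(1, 3), g, v))
Add(Function('T')(Function('k')(J, Function('w')(3)), -211), -118680) = Add(Mul(Rational(1, 3), -211, Mul(Pow(-22, -1), Add(16, Pow(3, 2)))), -118680) = Add(Mul(Rational(1, 3), -211, Mul(Rational(-1, 22), Add(16, 9))), -118680) = Add(Mul(Rational(1, 3), -211, Mul(Rational(-1, 22), 25)), -118680) = Add(Mul(Rational(1, 3), -211, Rational(-25, 22)), -118680) = Add(Rational(5275, 66), -118680) = Rational(-7827605, 66)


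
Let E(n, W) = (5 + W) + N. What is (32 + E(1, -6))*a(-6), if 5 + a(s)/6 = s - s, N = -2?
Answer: -870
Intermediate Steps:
E(n, W) = 3 + W (E(n, W) = (5 + W) - 2 = 3 + W)
a(s) = -30 (a(s) = -30 + 6*(s - s) = -30 + 6*0 = -30 + 0 = -30)
(32 + E(1, -6))*a(-6) = (32 + (3 - 6))*(-30) = (32 - 3)*(-30) = 29*(-30) = -870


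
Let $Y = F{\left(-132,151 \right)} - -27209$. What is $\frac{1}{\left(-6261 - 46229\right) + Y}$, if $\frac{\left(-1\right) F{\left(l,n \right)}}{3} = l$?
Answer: $- \frac{1}{24885} \approx -4.0185 \cdot 10^{-5}$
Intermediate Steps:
$F{\left(l,n \right)} = - 3 l$
$Y = 27605$ ($Y = \left(-3\right) \left(-132\right) - -27209 = 396 + 27209 = 27605$)
$\frac{1}{\left(-6261 - 46229\right) + Y} = \frac{1}{\left(-6261 - 46229\right) + 27605} = \frac{1}{-52490 + 27605} = \frac{1}{-24885} = - \frac{1}{24885}$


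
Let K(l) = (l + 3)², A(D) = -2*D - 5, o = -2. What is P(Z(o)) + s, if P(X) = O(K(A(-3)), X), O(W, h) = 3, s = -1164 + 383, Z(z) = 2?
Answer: -778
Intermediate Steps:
A(D) = -5 - 2*D
K(l) = (3 + l)²
s = -781
P(X) = 3
P(Z(o)) + s = 3 - 781 = -778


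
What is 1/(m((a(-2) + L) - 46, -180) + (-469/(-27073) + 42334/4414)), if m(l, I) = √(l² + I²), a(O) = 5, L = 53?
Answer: -17150948922704707/57927483592883563774 + 10710227293536963*√226/28963741796441781887 ≈ 0.0052629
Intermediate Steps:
m(l, I) = √(I² + l²)
1/(m((a(-2) + L) - 46, -180) + (-469/(-27073) + 42334/4414)) = 1/(√((-180)² + ((5 + 53) - 46)²) + (-469/(-27073) + 42334/4414)) = 1/(√(32400 + (58 - 46)²) + (-469*(-1/27073) + 42334*(1/4414))) = 1/(√(32400 + 12²) + (469/27073 + 21167/2207)) = 1/(√(32400 + 144) + 574089274/59750111) = 1/(√32544 + 574089274/59750111) = 1/(12*√226 + 574089274/59750111) = 1/(574089274/59750111 + 12*√226)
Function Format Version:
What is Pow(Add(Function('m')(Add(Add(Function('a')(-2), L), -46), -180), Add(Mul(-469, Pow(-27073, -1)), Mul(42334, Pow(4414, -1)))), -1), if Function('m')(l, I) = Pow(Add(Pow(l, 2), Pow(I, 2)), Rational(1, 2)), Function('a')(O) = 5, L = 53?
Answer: Add(Rational(-17150948922704707, 57927483592883563774), Mul(Rational(10710227293536963, 28963741796441781887), Pow(226, Rational(1, 2)))) ≈ 0.0052629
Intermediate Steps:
Function('m')(l, I) = Pow(Add(Pow(I, 2), Pow(l, 2)), Rational(1, 2))
Pow(Add(Function('m')(Add(Add(Function('a')(-2), L), -46), -180), Add(Mul(-469, Pow(-27073, -1)), Mul(42334, Pow(4414, -1)))), -1) = Pow(Add(Pow(Add(Pow(-180, 2), Pow(Add(Add(5, 53), -46), 2)), Rational(1, 2)), Add(Mul(-469, Pow(-27073, -1)), Mul(42334, Pow(4414, -1)))), -1) = Pow(Add(Pow(Add(32400, Pow(Add(58, -46), 2)), Rational(1, 2)), Add(Mul(-469, Rational(-1, 27073)), Mul(42334, Rational(1, 4414)))), -1) = Pow(Add(Pow(Add(32400, Pow(12, 2)), Rational(1, 2)), Add(Rational(469, 27073), Rational(21167, 2207))), -1) = Pow(Add(Pow(Add(32400, 144), Rational(1, 2)), Rational(574089274, 59750111)), -1) = Pow(Add(Pow(32544, Rational(1, 2)), Rational(574089274, 59750111)), -1) = Pow(Add(Mul(12, Pow(226, Rational(1, 2))), Rational(574089274, 59750111)), -1) = Pow(Add(Rational(574089274, 59750111), Mul(12, Pow(226, Rational(1, 2)))), -1)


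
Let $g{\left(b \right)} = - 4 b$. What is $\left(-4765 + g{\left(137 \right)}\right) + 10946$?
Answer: $5633$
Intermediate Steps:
$\left(-4765 + g{\left(137 \right)}\right) + 10946 = \left(-4765 - 548\right) + 10946 = -5313 + 10946 = 5633$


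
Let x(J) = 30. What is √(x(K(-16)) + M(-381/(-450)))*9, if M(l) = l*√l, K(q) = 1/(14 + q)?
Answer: 3*√(675000 + 635*√762)/50 ≈ 49.931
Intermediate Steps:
M(l) = l^(3/2)
√(x(K(-16)) + M(-381/(-450)))*9 = √(30 + (-381/(-450))^(3/2))*9 = √(30 + (-381*(-1/450))^(3/2))*9 = √(30 + (127/150)^(3/2))*9 = √(30 + 127*√762/4500)*9 = 9*√(30 + 127*√762/4500)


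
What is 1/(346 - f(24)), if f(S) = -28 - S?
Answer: 1/398 ≈ 0.0025126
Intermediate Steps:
1/(346 - f(24)) = 1/(346 - (-28 - 1*24)) = 1/(346 - (-28 - 24)) = 1/(346 - 1*(-52)) = 1/(346 + 52) = 1/398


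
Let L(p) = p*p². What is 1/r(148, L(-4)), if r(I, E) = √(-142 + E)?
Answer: -I*√206/206 ≈ -0.069673*I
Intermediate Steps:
L(p) = p³
1/r(148, L(-4)) = 1/(√(-142 + (-4)³)) = 1/(√(-142 - 64)) = 1/(√(-206)) = 1/(I*√206) = -I*√206/206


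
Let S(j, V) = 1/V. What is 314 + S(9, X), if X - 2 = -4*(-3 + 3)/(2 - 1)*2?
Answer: 629/2 ≈ 314.50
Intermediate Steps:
X = 2 (X = 2 - 4*(-3 + 3)/(2 - 1)*2 = 2 - 0/1*2 = 2 - 0*2 = 2 - 4*0*2 = 2 + 0*2 = 2 + 0 = 2)
314 + S(9, X) = 314 + 1/2 = 314 + ½ = 629/2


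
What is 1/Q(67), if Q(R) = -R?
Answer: -1/67 ≈ -0.014925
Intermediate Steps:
1/Q(67) = 1/(-1*67) = 1/(-67) = -1/67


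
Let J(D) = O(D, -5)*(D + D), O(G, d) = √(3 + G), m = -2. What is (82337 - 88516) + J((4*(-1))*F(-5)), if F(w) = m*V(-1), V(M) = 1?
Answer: -6179 + 16*√11 ≈ -6125.9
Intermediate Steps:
F(w) = -2 (F(w) = -2*1 = -2)
J(D) = 2*D*√(3 + D) (J(D) = √(3 + D)*(D + D) = √(3 + D)*(2*D) = 2*D*√(3 + D))
(82337 - 88516) + J((4*(-1))*F(-5)) = (82337 - 88516) + 2*((4*(-1))*(-2))*√(3 + (4*(-1))*(-2)) = -6179 + 2*(-4*(-2))*√(3 - 4*(-2)) = -6179 + 2*8*√(3 + 8) = -6179 + 2*8*√11 = -6179 + 16*√11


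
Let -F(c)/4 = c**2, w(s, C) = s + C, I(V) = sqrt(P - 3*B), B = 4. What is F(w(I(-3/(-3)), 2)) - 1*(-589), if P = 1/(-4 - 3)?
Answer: 4351/7 - 16*I*sqrt(595)/7 ≈ 621.57 - 55.755*I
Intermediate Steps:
P = -1/7 (P = 1/(-7) = -1/7 ≈ -0.14286)
I(V) = I*sqrt(595)/7 (I(V) = sqrt(-1/7 - 3*4) = sqrt(-1/7 - 12) = sqrt(-85/7) = I*sqrt(595)/7)
w(s, C) = C + s
F(c) = -4*c**2
F(w(I(-3/(-3)), 2)) - 1*(-589) = -4*(2 + I*sqrt(595)/7)**2 - 1*(-589) = -4*(2 + I*sqrt(595)/7)**2 + 589 = 589 - 4*(2 + I*sqrt(595)/7)**2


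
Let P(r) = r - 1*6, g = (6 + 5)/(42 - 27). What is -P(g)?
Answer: 79/15 ≈ 5.2667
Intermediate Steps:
g = 11/15 ≈ 0.73333
P(r) = -6 + r (P(r) = r - 6 = -6 + r)
-P(g) = -(-6 + 11/15) = -1*(-79/15) = 79/15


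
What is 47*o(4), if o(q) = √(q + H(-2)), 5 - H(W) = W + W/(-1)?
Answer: 141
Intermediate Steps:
H(W) = 5 (H(W) = 5 - (W + W/(-1)) = 5 - (W + W*(-1)) = 5 - (W - W) = 5 - 1*0 = 5 + 0 = 5)
o(q) = √(5 + q) (o(q) = √(q + 5) = √(5 + q))
47*o(4) = 47*√(5 + 4) = 47*√9 = 47*3 = 141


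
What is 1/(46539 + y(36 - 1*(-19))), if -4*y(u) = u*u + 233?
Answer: 2/91449 ≈ 2.1870e-5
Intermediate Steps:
y(u) = -233/4 - u²/4 (y(u) = -(u*u + 233)/4 = -(u² + 233)/4 = -(233 + u²)/4 = -233/4 - u²/4)
1/(46539 + y(36 - 1*(-19))) = 1/(46539 + (-233/4 - (36 - 1*(-19))²/4)) = 1/(46539 + (-233/4 - (36 + 19)²/4)) = 1/(46539 + (-233/4 - ¼*55²)) = 1/(46539 + (-233/4 - ¼*3025)) = 1/(46539 + (-233/4 - 3025/4)) = 1/(46539 - 1629/2) = 1/(91449/2) = 2/91449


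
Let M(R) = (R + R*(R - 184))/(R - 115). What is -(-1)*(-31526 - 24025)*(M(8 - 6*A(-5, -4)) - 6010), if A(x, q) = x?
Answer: 25401250260/77 ≈ 3.2989e+8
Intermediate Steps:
M(R) = (R + R*(-184 + R))/(-115 + R)
-(-1)*(-31526 - 24025)*(M(8 - 6*A(-5, -4)) - 6010) = -(-1)*(-31526 - 24025)*((8 - 6*(-5))*(-183 + (8 - 6*(-5)))/(-115 + (8 - 6*(-5))) - 6010) = -(-1)*(-55551*((8 + 30)*(-183 + (8 + 30))/(-115 + (8 + 30)) - 6010)) = -(-1)*(-55551*(38*(-183 + 38)/(-115 + 38) - 6010)) = -(-1)*(-55551*(38*(-145)/(-77) - 6010)) = -(-1)*(-55551*(38*(-1/77)*(-145) - 6010)) = -(-1)*(-55551*(5510/77 - 6010)) = -(-1)*(-55551*(-457260/77)) = -(-1)*25401250260/77 = -1*(-25401250260/77) = 25401250260/77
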